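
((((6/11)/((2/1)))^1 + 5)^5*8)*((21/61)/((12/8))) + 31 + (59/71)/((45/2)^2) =10612970390570371/1412461559025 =7513.81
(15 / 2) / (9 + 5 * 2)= 15 / 38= 0.39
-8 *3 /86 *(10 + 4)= -168 /43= -3.91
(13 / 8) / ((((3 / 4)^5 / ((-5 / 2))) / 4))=-16640 / 243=-68.48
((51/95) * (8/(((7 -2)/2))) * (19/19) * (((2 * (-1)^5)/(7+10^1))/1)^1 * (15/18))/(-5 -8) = 16/1235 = 0.01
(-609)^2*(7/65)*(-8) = -20769336/65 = -319528.25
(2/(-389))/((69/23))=-2/1167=-0.00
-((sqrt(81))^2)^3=-531441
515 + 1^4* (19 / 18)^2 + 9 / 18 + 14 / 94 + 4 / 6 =7879421 / 15228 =517.43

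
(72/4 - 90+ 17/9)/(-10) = 631/90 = 7.01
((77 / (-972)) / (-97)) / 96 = 77 / 9051264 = 0.00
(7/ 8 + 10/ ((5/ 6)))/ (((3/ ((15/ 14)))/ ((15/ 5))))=1545/ 112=13.79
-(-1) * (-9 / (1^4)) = -9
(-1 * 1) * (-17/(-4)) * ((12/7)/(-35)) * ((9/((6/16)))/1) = 1224/245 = 5.00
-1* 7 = -7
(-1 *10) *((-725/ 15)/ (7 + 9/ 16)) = 23200/ 363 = 63.91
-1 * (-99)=99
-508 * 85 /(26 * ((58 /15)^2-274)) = 2428875 /378859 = 6.41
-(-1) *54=54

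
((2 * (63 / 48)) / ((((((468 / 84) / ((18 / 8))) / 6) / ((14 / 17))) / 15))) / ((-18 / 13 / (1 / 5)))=-3087 / 272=-11.35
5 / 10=1 / 2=0.50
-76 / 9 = -8.44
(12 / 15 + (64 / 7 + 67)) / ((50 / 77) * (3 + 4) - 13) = -29623 / 3255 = -9.10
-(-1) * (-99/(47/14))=-1386/47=-29.49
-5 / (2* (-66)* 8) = 5 / 1056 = 0.00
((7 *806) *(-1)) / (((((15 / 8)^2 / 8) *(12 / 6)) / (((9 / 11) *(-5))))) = 26260.95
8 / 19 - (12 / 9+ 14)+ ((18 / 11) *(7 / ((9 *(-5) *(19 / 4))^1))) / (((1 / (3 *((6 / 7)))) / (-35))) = -10.09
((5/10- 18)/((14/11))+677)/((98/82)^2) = 637099/1372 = 464.36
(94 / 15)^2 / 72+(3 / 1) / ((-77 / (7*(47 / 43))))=473807 / 1915650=0.25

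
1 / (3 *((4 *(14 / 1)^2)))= 0.00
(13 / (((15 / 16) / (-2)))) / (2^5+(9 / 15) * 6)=-0.78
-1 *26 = -26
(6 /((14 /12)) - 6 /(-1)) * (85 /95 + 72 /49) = 171678 /6517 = 26.34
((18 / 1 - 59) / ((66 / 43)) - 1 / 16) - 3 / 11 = -14281 / 528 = -27.05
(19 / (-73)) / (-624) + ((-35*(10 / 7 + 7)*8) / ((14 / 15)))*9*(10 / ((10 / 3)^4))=-2938854943 / 1594320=-1843.33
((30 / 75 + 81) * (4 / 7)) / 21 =1628 / 735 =2.21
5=5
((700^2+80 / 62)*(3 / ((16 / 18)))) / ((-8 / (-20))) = 256331925 / 62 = 4134385.89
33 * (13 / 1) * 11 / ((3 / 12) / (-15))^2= 16988400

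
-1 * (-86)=86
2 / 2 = 1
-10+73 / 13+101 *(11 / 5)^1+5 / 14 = 198537 / 910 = 218.17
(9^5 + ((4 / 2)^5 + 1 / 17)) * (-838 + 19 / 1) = -822585582 / 17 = -48387387.18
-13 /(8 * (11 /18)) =-117 /44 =-2.66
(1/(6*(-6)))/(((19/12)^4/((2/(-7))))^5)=3407786659953311219712/631774683900974919355727586007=0.00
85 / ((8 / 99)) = 8415 / 8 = 1051.88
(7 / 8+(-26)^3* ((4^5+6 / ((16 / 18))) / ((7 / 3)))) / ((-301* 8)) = 62113577 / 19264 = 3224.33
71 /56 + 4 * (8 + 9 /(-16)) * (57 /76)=2641 /112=23.58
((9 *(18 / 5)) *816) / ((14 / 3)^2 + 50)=34992 / 95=368.34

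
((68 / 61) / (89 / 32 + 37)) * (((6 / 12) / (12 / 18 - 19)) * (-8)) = 26112 / 4270915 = 0.01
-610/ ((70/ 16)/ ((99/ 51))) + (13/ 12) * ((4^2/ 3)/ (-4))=-272.10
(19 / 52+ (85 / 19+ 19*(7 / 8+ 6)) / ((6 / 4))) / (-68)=-44673 / 33592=-1.33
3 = 3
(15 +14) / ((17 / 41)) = 1189 / 17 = 69.94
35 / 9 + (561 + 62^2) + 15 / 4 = 158855 / 36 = 4412.64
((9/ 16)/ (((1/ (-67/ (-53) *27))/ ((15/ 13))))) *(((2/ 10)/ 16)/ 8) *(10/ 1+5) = 732645/ 1411072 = 0.52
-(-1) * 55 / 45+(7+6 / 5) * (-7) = -2528 / 45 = -56.18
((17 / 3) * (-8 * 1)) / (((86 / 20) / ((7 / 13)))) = -9520 / 1677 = -5.68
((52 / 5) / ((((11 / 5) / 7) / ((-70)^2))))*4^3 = 10377309.09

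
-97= -97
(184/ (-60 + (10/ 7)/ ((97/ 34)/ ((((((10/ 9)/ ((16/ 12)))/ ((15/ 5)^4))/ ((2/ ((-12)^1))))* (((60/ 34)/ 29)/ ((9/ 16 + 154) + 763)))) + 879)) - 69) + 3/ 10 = -16783521761001/ 233862356510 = -71.77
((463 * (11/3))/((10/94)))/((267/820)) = 39256844/801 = 49009.79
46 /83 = 0.55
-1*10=-10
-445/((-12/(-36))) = -1335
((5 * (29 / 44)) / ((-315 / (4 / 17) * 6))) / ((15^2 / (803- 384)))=-12151 / 15904350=-0.00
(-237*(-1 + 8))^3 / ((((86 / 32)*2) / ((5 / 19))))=-182641367160 / 817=-223551244.99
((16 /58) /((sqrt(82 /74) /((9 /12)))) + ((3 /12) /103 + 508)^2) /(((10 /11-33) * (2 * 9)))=-481857576299 /1078553376-11 * sqrt(1517) /1259151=-446.76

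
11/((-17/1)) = -11/17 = -0.65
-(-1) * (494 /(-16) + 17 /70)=-8577 /280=-30.63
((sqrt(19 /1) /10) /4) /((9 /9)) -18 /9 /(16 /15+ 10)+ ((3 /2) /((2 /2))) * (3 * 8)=sqrt(19) /40+ 2973 /83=35.93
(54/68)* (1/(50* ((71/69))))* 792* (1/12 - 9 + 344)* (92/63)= 1263502746/211225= 5981.79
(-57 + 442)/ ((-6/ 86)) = -16555/ 3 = -5518.33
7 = 7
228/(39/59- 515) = -0.44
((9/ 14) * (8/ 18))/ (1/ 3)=6/ 7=0.86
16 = 16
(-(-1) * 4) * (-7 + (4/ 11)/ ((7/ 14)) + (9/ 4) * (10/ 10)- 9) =-52.09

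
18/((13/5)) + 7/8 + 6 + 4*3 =25.80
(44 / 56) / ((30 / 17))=187 / 420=0.45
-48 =-48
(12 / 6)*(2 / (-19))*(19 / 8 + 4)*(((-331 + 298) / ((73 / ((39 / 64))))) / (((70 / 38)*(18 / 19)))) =138567 / 654080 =0.21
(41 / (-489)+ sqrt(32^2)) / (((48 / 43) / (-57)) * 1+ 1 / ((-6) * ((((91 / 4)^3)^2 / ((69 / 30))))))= -36204274176826878395 / 22215048276287312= -1629.72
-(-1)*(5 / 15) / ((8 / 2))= 1 / 12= 0.08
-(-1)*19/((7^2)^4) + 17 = 98001636/5764801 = 17.00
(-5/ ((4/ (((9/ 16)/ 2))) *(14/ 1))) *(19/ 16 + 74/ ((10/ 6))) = -4689/ 4096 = -1.14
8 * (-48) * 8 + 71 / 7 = -21433 / 7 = -3061.86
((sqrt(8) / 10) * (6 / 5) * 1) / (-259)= -6 * sqrt(2) / 6475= -0.00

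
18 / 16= 9 / 8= 1.12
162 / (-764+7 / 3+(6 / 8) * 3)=-0.21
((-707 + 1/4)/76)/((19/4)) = -2827/1444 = -1.96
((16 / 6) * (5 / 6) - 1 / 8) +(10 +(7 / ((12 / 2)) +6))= 1387 / 72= 19.26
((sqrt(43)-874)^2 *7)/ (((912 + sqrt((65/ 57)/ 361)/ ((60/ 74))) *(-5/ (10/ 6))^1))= -860152504311360/ 440094759149-2457688 *sqrt(159315)/ 440094759149 + 1074070114 *sqrt(3705)/ 440094759149 + 1968201573120 *sqrt(43)/ 440094759149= -1925.00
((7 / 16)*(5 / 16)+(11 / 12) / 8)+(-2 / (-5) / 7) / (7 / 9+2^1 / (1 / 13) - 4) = 1398599 / 5510400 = 0.25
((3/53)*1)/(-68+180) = 0.00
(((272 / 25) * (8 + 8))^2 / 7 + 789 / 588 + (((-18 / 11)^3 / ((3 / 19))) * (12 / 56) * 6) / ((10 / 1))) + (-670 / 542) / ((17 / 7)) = 3249807242922479 / 751159832500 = 4326.39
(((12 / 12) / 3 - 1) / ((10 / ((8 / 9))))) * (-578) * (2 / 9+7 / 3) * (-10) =-875.33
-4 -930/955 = -950/191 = -4.97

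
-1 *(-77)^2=-5929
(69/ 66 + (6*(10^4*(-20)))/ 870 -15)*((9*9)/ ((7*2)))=-72001143/ 8932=-8061.03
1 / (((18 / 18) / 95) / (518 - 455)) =5985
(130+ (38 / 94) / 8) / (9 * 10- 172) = -48899 / 30832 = -1.59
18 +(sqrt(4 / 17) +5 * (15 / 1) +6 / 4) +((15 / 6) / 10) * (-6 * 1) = 2 * sqrt(17) / 17 +93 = 93.49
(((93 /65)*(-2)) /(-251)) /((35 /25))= 186 /22841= 0.01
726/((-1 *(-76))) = 363/38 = 9.55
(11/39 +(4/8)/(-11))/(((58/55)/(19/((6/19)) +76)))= 28595/936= 30.55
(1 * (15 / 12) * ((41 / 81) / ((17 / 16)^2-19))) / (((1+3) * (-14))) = 328 / 518805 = 0.00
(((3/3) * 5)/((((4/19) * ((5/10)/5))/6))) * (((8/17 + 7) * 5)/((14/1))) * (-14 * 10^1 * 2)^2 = 5067300000/17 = 298076470.59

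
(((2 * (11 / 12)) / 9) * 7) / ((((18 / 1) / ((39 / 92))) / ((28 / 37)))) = 0.03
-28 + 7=-21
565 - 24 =541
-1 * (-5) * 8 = 40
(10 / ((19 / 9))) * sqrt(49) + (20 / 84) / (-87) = 1150915 / 34713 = 33.16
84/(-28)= -3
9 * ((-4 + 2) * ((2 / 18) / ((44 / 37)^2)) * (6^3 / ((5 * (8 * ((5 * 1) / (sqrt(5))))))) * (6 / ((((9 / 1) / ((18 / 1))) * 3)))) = -36963 * sqrt(5) / 6050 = -13.66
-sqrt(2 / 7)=-sqrt(14) / 7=-0.53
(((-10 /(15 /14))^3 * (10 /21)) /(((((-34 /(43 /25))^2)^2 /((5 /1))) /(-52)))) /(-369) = -69688839584 /39005612015625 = -0.00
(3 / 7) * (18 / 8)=0.96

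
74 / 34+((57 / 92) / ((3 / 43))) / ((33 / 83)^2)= 99388277 / 1703196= 58.35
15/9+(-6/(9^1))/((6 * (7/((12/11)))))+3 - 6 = -1.35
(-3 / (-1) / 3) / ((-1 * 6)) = -1 / 6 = -0.17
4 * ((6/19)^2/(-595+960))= 0.00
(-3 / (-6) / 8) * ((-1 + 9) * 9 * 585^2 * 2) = 3080025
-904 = -904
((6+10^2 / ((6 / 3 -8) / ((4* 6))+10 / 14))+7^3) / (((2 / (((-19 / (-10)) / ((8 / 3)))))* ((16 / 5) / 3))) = 1254627 / 6656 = 188.50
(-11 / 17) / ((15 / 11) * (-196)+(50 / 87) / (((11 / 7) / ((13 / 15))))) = 31581 / 13029310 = 0.00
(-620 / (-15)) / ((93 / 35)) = 140 / 9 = 15.56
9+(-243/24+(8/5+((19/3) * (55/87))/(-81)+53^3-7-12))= 125880638999/845640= 148858.43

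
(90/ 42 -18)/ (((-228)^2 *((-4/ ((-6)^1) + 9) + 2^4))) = -37/ 3113264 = -0.00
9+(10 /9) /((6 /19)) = 338 /27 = 12.52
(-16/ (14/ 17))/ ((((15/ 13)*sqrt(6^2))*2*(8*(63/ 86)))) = -9503/ 39690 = -0.24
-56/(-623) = 8/89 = 0.09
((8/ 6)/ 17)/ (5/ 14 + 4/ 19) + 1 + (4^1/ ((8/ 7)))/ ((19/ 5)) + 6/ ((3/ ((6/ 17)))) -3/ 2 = 185108/ 146319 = 1.27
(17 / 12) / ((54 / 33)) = 187 / 216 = 0.87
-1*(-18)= 18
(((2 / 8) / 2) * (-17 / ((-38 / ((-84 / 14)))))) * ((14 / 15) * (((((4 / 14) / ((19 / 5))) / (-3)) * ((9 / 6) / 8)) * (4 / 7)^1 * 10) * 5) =425 / 10108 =0.04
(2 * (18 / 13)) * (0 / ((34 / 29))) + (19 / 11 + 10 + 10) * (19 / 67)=4541 / 737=6.16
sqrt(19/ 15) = sqrt(285)/ 15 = 1.13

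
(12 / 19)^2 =144 / 361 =0.40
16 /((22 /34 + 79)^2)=1156 /458329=0.00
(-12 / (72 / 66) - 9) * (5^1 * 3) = -300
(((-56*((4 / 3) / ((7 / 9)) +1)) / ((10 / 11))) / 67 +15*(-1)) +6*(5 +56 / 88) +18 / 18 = 63834 / 3685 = 17.32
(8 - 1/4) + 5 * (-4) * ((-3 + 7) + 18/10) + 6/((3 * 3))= -1291/12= -107.58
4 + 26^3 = 17580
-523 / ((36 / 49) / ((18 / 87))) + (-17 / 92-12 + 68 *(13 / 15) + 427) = 4355069 / 13340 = 326.47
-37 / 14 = -2.64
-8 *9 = -72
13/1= 13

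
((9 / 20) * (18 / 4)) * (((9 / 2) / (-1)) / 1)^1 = -729 / 80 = -9.11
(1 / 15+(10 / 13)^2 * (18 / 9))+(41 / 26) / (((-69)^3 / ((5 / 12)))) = 8328346843 / 6662162520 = 1.25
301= 301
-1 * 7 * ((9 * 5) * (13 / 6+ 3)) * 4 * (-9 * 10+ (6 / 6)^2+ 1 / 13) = 7525560 / 13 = 578889.23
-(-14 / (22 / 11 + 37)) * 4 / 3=56 / 117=0.48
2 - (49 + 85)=-132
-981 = -981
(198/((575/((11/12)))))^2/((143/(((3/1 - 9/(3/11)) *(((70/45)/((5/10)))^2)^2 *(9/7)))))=-58436224/23209875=-2.52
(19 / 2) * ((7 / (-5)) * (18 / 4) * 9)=-10773 / 20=-538.65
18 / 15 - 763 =-3809 / 5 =-761.80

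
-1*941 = -941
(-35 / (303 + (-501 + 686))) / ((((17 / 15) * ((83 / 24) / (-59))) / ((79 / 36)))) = 2.37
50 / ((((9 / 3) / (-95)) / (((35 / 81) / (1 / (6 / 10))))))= -33250 / 81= -410.49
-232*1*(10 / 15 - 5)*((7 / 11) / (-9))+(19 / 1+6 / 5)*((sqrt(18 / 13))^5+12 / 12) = -5.31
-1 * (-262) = 262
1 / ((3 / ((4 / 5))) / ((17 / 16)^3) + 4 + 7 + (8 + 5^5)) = 4913 / 15461832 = 0.00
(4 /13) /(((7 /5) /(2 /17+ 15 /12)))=465 /1547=0.30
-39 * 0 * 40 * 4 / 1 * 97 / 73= 0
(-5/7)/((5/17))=-17/7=-2.43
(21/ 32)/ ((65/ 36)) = 189/ 520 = 0.36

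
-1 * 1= -1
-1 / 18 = -0.06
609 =609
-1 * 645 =-645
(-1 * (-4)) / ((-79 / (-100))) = 400 / 79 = 5.06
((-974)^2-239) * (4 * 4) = 15174992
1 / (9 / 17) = 1.89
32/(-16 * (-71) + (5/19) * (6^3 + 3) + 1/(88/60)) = 13376/499223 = 0.03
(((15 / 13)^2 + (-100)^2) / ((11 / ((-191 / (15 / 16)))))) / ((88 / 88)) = -1033065520 / 5577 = -185236.78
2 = 2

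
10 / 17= 0.59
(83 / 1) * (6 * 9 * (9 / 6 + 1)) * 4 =44820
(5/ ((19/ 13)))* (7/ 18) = 455/ 342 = 1.33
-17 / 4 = -4.25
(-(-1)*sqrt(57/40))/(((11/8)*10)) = sqrt(570)/275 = 0.09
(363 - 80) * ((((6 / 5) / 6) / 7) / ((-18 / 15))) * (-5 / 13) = 1415 / 546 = 2.59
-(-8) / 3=8 / 3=2.67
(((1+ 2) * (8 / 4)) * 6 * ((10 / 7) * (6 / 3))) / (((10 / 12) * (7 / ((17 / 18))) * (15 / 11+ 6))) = 2992 / 1323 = 2.26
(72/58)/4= 0.31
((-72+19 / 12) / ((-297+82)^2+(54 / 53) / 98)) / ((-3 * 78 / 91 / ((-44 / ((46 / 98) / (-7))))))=57958015115 / 149097569184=0.39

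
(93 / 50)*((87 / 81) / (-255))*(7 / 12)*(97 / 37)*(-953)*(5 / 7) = 83104459 / 10189800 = 8.16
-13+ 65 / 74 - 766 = -57581 / 74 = -778.12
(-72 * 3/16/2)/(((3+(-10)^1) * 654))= 0.00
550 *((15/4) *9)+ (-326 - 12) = 36449/2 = 18224.50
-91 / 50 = -1.82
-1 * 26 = -26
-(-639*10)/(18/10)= 3550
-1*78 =-78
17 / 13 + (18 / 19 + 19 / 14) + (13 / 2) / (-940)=11719063 / 3250520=3.61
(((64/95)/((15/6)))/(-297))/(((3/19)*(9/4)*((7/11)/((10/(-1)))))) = 1024/25515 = 0.04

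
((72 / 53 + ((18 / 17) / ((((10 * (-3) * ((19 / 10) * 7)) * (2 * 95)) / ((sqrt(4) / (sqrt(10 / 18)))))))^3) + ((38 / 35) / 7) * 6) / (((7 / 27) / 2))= 1605096 / 90895 - 314928 * sqrt(5) / 1734245401439228125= 17.66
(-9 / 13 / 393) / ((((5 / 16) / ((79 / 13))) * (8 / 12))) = -5688 / 110695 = -0.05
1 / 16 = 0.06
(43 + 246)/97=289/97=2.98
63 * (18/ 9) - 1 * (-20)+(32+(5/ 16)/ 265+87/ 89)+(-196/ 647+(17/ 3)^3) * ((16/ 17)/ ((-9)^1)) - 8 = 30657468507197/ 201718316304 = 151.98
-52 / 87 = -0.60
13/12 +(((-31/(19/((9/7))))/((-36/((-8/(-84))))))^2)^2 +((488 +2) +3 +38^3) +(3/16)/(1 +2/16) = 53907455722713697381/973651921932816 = 55366.25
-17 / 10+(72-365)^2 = 85847.30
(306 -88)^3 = 10360232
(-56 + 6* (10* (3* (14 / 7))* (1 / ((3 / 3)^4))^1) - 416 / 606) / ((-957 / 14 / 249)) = -1104.86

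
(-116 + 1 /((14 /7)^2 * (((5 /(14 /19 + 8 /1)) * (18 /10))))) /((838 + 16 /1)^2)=-649 /4088952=-0.00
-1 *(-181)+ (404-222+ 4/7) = 2545/7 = 363.57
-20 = -20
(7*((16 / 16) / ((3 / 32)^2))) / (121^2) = 7168 / 131769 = 0.05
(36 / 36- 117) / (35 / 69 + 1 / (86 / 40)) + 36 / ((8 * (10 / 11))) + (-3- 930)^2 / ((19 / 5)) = 10040428713 / 43852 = 228961.71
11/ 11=1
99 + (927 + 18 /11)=11304 /11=1027.64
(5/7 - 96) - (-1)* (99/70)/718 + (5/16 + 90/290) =-551888191/5830160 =-94.66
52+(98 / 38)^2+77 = 48970 / 361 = 135.65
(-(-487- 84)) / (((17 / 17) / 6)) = 3426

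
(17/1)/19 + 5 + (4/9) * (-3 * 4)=32/57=0.56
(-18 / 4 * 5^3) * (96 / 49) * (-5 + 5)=0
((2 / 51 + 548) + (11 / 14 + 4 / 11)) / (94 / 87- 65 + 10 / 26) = -1626124279 / 188124244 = -8.64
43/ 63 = 0.68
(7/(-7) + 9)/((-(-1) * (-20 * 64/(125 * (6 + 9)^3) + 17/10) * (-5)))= -270000/286363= -0.94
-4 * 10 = -40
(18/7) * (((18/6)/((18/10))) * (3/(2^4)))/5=9/56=0.16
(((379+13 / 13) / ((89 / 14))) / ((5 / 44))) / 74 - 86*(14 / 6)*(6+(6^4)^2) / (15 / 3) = -1109886262324 / 16465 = -67408822.49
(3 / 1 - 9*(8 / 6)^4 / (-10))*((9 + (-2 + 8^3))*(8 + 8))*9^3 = 35380022.40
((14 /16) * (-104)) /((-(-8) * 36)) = -91 /288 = -0.32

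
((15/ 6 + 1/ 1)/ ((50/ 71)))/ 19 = 0.26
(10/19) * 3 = 30/19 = 1.58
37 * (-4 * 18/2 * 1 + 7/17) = -22385/17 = -1316.76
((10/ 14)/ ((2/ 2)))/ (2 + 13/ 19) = 95/ 357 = 0.27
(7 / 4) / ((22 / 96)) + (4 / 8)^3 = 683 / 88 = 7.76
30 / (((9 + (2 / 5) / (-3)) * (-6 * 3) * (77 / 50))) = -1250 / 10241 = -0.12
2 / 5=0.40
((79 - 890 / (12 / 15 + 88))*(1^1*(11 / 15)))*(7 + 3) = 168443 / 333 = 505.83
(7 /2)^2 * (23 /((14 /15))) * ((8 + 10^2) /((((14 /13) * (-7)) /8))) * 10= -2421900 /7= -345985.71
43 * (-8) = -344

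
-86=-86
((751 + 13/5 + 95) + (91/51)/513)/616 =1.38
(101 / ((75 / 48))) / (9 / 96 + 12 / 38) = 982528 / 6225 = 157.84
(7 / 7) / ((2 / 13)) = 13 / 2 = 6.50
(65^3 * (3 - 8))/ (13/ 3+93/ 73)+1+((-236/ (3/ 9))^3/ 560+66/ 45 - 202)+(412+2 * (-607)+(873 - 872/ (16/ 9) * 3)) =-113495871161/ 128940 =-880222.36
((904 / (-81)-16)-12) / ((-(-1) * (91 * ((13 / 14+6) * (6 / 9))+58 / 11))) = -34892 / 379215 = -0.09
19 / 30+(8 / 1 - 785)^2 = 18111889 / 30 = 603729.63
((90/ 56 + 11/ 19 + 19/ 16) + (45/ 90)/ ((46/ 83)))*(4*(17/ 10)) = 3557641/ 122360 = 29.08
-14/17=-0.82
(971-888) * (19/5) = 1577/5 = 315.40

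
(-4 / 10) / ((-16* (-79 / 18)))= -9 / 1580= -0.01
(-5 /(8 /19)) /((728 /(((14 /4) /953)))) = -95 /1585792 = -0.00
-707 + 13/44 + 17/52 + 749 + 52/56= 87189/2002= 43.55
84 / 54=14 / 9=1.56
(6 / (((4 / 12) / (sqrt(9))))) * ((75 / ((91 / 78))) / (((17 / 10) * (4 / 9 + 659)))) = 437400 / 141253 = 3.10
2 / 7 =0.29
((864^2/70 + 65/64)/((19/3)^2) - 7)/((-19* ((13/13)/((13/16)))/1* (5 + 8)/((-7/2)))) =209350843/70236160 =2.98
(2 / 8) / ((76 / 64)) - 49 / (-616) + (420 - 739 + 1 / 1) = -317.71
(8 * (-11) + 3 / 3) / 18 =-29 / 6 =-4.83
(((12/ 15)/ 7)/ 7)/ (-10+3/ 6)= -8/ 4655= -0.00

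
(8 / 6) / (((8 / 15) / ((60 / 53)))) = 150 / 53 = 2.83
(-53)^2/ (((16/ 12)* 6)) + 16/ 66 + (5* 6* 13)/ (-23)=2030543/ 6072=334.41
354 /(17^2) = 354 /289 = 1.22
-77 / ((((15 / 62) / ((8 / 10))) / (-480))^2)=-4849467392 / 25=-193978695.68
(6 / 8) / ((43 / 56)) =0.98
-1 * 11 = -11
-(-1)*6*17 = 102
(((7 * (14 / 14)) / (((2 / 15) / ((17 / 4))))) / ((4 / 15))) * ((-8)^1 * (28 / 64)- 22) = -1365525 / 64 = -21336.33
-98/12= -49/6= -8.17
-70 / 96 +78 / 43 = 2239 / 2064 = 1.08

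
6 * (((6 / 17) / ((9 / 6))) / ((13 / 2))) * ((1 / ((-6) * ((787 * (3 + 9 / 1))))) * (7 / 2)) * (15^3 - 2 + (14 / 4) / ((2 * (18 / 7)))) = -130795 / 2889864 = -0.05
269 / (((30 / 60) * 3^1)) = 538 / 3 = 179.33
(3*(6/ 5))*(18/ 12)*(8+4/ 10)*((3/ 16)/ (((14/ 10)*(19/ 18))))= 5.76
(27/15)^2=81/25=3.24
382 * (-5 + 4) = -382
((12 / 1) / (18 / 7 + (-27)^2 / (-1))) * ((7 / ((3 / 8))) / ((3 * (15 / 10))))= -3136 / 45765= -0.07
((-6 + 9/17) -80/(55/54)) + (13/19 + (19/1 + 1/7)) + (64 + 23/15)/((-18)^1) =-455488073/6715170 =-67.83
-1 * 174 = -174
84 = 84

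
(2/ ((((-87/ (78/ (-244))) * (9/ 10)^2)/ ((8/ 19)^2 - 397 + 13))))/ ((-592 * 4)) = 2814500/ 1913911173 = 0.00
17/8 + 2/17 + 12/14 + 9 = 11519/952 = 12.10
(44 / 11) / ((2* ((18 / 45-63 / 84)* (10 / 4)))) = -16 / 7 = -2.29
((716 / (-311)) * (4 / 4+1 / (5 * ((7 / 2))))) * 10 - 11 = -76931 / 2177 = -35.34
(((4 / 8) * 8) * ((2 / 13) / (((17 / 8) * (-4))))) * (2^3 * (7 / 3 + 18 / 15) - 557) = 126896 / 3315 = 38.28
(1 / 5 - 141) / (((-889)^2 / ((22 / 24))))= -1936 / 11854815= -0.00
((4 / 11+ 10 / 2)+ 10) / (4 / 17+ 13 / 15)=13.94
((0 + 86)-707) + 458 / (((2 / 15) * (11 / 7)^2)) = 93174 / 121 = 770.03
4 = 4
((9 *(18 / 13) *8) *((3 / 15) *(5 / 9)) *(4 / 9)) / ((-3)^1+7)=16 / 13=1.23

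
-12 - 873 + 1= -884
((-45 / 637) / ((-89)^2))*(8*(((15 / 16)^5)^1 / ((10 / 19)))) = -129853125 / 1322693951488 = -0.00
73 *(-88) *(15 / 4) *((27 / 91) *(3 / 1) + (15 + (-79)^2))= -13716291930 / 91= -150728482.75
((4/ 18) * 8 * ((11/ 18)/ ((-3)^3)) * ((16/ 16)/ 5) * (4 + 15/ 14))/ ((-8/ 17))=13277/ 153090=0.09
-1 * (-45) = 45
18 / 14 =9 / 7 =1.29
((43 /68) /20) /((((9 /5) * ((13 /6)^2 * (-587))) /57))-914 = -6165667307 /6745804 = -914.00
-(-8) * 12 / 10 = 48 / 5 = 9.60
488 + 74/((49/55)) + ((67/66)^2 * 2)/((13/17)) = 796021685/1387386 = 573.76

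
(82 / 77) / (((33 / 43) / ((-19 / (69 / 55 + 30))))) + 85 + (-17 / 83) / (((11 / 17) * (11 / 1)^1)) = 84.13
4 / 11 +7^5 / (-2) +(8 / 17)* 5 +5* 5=-3132543 / 374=-8375.78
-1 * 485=-485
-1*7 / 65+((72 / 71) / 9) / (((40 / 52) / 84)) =56287 / 4615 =12.20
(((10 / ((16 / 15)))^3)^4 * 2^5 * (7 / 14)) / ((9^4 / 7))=33795833587646484375 / 4294967296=7868705687.03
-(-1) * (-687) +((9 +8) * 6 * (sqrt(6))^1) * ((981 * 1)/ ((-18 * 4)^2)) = -639.72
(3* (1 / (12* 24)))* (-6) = -1 / 16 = -0.06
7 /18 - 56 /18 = -49 /18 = -2.72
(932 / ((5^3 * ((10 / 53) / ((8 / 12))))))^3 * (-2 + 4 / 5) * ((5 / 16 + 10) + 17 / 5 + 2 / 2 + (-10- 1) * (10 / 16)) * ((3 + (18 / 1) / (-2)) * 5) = 5158834.37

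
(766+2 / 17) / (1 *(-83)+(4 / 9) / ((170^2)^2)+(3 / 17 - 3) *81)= -2.46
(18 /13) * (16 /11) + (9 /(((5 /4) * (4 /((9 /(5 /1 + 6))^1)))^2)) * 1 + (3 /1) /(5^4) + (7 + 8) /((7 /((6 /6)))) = 30298383 /6881875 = 4.40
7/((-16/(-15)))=105/16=6.56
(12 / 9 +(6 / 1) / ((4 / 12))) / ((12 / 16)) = 232 / 9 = 25.78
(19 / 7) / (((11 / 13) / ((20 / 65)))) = 76 / 77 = 0.99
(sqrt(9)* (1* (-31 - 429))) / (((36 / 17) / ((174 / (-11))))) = 113390 / 11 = 10308.18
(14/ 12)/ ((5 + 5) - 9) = 7/ 6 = 1.17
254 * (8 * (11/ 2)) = 11176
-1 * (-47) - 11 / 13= 600 / 13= 46.15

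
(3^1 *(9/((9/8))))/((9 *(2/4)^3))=64/3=21.33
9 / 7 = 1.29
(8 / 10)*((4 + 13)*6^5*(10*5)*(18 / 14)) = 47589120 / 7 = 6798445.71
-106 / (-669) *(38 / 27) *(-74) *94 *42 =-392262752 / 6021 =-65149.10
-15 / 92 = -0.16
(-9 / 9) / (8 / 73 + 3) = -73 / 227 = -0.32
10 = 10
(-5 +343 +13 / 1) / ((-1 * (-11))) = 351 / 11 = 31.91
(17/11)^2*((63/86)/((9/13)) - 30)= -719321/10406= -69.13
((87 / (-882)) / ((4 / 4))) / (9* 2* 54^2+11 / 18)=-87 / 46294955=-0.00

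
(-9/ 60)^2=9/ 400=0.02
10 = 10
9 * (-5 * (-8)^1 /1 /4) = 90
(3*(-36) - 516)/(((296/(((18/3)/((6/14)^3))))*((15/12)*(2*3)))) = -35672/1665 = -21.42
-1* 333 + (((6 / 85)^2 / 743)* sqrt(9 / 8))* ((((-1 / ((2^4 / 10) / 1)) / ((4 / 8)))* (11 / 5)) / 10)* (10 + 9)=-333 - 5643* sqrt(2) / 214727000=-333.00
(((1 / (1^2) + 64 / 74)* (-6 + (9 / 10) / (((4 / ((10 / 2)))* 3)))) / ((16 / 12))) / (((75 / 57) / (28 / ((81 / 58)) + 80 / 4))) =-354407 / 1480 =-239.46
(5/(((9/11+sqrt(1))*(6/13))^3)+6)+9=8108207/345600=23.46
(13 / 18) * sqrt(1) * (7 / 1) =91 / 18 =5.06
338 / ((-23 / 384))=-129792 / 23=-5643.13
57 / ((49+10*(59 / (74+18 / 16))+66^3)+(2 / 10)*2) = 57095 / 288032509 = 0.00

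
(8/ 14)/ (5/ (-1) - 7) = -1/ 21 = -0.05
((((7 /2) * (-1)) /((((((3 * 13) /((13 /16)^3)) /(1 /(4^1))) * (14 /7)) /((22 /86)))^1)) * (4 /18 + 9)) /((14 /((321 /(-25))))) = 0.01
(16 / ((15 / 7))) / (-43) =-112 / 645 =-0.17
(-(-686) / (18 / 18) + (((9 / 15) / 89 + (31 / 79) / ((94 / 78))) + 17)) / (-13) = -1162105499 / 21479705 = -54.10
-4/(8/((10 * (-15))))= 75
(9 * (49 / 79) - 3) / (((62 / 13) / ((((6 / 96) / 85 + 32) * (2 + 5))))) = 11881233 / 97960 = 121.29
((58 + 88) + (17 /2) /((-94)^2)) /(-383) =-2580129 /6768376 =-0.38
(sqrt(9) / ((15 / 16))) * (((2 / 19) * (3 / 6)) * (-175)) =-560 / 19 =-29.47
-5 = -5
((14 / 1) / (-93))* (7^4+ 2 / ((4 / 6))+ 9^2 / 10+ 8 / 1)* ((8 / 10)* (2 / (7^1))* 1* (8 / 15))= -172096 / 3875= -44.41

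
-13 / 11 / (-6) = 13 / 66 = 0.20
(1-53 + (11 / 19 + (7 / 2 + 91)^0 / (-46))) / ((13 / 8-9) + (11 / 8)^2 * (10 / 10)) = 479584 / 51129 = 9.38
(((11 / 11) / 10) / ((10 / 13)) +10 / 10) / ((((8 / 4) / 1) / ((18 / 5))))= 1017 / 500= 2.03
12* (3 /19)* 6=216 /19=11.37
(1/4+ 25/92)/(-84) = -1/161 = -0.01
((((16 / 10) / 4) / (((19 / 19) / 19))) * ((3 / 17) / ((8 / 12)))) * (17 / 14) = 171 / 70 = 2.44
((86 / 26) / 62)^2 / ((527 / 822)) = 759939 / 171179086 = 0.00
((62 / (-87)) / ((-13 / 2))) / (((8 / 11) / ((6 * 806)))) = 21142 / 29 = 729.03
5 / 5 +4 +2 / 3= 17 / 3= 5.67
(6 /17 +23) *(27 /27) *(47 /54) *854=7967393 /459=17358.15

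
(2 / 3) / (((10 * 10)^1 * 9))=1 / 1350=0.00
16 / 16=1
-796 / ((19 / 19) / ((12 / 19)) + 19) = -9552 / 247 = -38.67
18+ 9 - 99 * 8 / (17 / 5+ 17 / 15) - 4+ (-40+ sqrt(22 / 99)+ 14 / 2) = -3140 / 17+ sqrt(2) / 3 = -184.23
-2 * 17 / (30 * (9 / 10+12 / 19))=-646 / 873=-0.74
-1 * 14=-14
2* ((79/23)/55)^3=986078/2024284625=0.00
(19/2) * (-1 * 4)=-38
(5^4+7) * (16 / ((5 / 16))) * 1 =161792 / 5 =32358.40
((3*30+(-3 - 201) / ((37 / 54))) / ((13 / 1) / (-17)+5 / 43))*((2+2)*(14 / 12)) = 4369918 / 2923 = 1495.01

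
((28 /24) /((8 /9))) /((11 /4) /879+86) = 18459 /1209548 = 0.02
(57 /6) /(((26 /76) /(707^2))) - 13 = 180445320 /13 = 13880409.23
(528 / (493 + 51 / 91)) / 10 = 12012 / 112285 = 0.11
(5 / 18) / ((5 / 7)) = 7 / 18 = 0.39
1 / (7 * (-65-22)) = -1 / 609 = -0.00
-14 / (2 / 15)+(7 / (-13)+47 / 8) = -10365 / 104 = -99.66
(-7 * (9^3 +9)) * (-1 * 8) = 41328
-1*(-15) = 15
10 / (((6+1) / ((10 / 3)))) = 100 / 21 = 4.76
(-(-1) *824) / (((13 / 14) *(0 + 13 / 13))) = 11536 / 13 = 887.38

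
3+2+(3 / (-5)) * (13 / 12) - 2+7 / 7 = 67 / 20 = 3.35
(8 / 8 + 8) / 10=0.90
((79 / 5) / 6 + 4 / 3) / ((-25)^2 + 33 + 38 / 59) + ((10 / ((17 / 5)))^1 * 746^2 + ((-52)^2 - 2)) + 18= 32493224351357 / 19818600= 1639531.77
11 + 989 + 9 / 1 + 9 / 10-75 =934.90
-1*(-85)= 85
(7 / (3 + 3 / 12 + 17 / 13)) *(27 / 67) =3276 / 5293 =0.62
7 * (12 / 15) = 28 / 5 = 5.60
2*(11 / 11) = 2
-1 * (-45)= 45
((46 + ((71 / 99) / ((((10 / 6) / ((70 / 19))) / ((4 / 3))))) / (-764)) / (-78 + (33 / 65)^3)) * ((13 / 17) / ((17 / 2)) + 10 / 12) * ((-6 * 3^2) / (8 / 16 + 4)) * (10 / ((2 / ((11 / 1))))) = 359.96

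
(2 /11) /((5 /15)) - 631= -630.45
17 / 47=0.36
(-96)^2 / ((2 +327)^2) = 9216 / 108241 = 0.09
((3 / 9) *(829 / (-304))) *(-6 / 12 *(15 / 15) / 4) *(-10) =-4145 / 3648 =-1.14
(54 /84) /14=0.05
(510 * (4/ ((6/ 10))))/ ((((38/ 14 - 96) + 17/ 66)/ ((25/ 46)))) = -19635000/ 988517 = -19.86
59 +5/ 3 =182/ 3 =60.67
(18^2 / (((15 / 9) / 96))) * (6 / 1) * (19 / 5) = 10637568 / 25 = 425502.72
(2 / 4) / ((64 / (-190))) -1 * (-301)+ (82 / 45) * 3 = 292783 / 960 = 304.98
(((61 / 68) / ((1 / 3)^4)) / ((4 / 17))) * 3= 14823 / 16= 926.44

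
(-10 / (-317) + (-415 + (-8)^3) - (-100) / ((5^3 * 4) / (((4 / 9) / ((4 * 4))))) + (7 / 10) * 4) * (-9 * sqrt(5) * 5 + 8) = -21093094 / 2853 + 52732735 * sqrt(5) / 1268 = 85598.79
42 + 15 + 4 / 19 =1087 / 19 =57.21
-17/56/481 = -17/26936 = -0.00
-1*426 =-426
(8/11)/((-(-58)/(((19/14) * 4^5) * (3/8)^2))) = 2.45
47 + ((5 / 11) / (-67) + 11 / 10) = 354447 / 7370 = 48.09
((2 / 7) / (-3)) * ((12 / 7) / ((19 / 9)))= -72 / 931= -0.08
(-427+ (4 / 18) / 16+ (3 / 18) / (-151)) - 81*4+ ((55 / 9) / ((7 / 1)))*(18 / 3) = -56754491 / 76104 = -745.75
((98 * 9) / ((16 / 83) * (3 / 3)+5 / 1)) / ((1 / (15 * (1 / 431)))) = 1098090 / 185761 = 5.91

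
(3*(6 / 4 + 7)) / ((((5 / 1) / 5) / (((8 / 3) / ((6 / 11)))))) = 374 / 3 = 124.67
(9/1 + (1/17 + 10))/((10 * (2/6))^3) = 0.51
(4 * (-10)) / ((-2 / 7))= 140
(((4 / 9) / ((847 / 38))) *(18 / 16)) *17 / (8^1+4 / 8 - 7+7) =38 / 847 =0.04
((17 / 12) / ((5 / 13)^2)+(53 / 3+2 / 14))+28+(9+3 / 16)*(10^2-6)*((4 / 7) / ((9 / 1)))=231461 / 2100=110.22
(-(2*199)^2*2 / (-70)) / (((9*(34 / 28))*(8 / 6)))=79202 / 255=310.60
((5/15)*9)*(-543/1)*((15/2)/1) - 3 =-24441/2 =-12220.50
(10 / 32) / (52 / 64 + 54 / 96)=5 / 22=0.23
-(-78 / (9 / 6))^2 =-2704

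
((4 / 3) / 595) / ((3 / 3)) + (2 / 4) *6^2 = 32134 / 1785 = 18.00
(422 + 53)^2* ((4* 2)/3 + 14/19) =2303750/3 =767916.67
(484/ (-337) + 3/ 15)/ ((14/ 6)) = -0.53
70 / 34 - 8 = -101 / 17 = -5.94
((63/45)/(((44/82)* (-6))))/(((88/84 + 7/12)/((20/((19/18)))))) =-144648/28633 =-5.05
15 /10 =3 /2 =1.50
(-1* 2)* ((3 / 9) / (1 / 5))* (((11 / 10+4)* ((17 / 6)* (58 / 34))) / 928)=-0.09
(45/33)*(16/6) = 40/11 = 3.64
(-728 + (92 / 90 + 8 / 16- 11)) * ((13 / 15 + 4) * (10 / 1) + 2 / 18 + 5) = -16062266 / 405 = -39659.92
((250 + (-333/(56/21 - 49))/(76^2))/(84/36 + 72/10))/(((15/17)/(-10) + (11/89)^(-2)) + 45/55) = 0.40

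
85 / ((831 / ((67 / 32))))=0.21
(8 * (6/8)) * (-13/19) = -78/19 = -4.11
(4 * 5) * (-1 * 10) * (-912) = 182400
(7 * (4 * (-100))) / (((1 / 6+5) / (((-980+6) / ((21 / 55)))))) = 42856000 / 31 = 1382451.61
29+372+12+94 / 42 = 8720 / 21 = 415.24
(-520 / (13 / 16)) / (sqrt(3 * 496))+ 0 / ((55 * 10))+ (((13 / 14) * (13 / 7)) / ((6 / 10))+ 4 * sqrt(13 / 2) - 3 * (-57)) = -160 * sqrt(93) / 93+ 2 * sqrt(26)+ 51119 / 294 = 167.48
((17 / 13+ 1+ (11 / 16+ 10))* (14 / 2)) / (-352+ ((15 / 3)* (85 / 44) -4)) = -29733 / 113204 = -0.26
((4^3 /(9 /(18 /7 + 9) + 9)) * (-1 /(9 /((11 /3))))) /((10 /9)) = -12 /5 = -2.40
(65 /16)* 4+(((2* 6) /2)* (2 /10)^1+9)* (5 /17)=77 /4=19.25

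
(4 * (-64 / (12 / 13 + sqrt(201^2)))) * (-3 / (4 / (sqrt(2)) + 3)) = 9984 / 875 - 6656 * sqrt(2) / 875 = 0.65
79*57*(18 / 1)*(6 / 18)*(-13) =-351234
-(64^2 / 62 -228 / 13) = -19556 / 403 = -48.53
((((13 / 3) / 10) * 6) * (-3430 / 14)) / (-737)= 637 / 737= 0.86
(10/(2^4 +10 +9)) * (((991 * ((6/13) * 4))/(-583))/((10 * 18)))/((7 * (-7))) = 3964/38993955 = 0.00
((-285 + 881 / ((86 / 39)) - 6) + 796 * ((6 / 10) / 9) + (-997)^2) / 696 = 1282480061 / 897840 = 1428.41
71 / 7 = 10.14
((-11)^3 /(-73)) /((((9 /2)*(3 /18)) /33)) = 58564 /73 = 802.25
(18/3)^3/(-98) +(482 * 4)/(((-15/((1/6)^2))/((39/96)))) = -386797/105840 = -3.65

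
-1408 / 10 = -704 / 5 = -140.80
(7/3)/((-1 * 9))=-7/27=-0.26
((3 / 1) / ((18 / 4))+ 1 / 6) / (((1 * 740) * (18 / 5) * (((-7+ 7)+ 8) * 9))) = 5 / 1150848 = 0.00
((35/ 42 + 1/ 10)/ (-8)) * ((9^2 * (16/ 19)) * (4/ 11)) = -3024/ 1045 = -2.89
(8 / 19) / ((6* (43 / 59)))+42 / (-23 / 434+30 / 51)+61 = 1350856979 / 9678999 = 139.57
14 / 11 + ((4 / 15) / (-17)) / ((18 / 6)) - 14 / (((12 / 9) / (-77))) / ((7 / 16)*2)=7786126 / 8415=925.27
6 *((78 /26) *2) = 36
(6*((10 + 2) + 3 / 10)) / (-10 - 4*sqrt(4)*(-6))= 369 / 190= 1.94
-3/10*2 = -3/5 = -0.60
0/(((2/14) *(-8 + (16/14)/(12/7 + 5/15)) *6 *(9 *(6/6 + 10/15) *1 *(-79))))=0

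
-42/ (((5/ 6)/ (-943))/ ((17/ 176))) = 1009953/ 220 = 4590.70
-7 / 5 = -1.40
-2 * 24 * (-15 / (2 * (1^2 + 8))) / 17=40 / 17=2.35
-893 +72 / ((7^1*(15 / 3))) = -31183 / 35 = -890.94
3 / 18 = 1 / 6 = 0.17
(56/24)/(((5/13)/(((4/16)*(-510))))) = -1547/2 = -773.50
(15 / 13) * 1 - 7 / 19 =194 / 247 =0.79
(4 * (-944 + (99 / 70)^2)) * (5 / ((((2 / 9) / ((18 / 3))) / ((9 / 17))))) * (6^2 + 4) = -8973113256 / 833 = -10772044.73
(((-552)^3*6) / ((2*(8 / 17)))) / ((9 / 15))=-1787088960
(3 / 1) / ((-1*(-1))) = 3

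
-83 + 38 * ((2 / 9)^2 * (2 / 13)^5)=-2496197975 / 30074733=-83.00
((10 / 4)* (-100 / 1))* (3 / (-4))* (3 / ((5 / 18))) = 2025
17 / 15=1.13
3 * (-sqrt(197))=-3 * sqrt(197)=-42.11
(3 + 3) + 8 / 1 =14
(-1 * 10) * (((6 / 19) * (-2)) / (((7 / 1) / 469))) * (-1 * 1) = -8040 / 19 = -423.16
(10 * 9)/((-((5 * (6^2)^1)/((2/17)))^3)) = -1/39795300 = -0.00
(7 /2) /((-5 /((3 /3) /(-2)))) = 7 /20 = 0.35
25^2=625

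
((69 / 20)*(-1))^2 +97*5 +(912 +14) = 569161 / 400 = 1422.90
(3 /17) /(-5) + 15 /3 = 4.96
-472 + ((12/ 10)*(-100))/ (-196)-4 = -23294/ 49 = -475.39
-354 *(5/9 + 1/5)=-4012/15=-267.47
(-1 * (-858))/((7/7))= 858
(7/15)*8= 56/15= 3.73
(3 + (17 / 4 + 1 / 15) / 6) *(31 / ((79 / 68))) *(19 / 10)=13407407 / 71100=188.57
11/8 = 1.38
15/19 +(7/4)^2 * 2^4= 946/19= 49.79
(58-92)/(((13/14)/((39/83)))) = -1428/83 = -17.20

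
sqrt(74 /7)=sqrt(518) /7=3.25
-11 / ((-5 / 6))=66 / 5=13.20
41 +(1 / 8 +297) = 2705 / 8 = 338.12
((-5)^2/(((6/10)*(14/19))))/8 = 2375/336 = 7.07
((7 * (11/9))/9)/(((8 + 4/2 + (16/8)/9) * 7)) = 11/828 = 0.01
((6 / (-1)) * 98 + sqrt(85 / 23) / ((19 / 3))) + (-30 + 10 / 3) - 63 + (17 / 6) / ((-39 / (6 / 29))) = -255486 / 377 + 3 * sqrt(1955) / 437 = -677.38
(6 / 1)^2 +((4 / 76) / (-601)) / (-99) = 40697317 / 1130481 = 36.00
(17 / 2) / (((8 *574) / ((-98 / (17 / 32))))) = -14 / 41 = -0.34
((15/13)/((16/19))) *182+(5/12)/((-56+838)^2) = 249.38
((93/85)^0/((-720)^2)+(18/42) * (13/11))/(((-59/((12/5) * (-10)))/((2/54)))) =20217677/2649477600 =0.01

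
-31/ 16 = -1.94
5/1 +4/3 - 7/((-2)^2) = 55/12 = 4.58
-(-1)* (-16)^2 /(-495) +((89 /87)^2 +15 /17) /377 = -1366181504 /2668034655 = -0.51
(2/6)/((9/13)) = 13/27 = 0.48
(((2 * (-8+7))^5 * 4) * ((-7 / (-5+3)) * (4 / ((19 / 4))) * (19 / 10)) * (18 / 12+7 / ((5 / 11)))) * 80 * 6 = -29073408 / 5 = -5814681.60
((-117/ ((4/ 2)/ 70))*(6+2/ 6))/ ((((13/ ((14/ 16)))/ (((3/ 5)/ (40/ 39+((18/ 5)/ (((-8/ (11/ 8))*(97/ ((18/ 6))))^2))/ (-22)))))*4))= -1967796754560/ 7707818051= -255.30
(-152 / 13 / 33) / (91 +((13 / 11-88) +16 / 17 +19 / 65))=-12920 / 197469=-0.07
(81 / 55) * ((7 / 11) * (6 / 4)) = 1701 / 1210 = 1.41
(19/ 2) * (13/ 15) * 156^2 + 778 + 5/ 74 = 74423453/ 370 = 201144.47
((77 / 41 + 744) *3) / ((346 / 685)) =62843955 / 14186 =4430.00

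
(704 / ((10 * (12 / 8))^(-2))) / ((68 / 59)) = 2336400 / 17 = 137435.29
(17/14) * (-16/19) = -136/133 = -1.02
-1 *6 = -6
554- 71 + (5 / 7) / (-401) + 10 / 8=5437139 / 11228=484.25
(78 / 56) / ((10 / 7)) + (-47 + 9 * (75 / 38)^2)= -158351 / 14440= -10.97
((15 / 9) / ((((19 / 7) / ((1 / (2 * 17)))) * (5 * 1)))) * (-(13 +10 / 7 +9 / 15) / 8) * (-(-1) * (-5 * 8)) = 263 / 969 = 0.27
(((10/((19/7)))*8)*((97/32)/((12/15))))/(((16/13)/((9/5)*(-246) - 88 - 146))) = -18669105/304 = -61411.53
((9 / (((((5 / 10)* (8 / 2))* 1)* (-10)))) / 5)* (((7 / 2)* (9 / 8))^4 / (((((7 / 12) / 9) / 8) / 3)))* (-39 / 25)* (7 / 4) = 447872434191 / 20480000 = 21868.77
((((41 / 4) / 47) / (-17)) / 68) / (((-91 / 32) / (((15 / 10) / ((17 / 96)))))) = 11808 / 21012901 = 0.00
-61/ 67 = -0.91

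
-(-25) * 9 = 225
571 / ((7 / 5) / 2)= 5710 / 7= 815.71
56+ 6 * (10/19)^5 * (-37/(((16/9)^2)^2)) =139713574181/2535525376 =55.10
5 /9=0.56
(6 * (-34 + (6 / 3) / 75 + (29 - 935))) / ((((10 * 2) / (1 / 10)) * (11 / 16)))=-281992 / 6875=-41.02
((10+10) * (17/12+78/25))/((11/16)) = 21776/165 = 131.98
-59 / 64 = -0.92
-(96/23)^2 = -9216/529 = -17.42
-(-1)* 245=245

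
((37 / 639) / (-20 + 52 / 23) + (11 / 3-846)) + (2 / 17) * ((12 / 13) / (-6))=-2854955711 / 3389256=-842.35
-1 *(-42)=42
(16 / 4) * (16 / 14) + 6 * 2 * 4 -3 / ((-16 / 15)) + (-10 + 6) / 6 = 18385 / 336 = 54.72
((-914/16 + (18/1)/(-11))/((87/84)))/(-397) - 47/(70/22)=-14.63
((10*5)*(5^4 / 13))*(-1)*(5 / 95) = -31250 / 247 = -126.52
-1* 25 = -25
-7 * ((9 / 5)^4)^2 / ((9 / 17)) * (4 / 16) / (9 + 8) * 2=-33480783 / 781250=-42.86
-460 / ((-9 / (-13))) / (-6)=2990 / 27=110.74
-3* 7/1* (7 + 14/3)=-245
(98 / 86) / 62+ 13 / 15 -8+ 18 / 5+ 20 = 659237 / 39990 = 16.49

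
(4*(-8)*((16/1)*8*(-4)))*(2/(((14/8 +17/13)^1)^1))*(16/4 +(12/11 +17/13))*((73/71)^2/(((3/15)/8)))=2899547.48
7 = 7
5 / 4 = 1.25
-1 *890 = -890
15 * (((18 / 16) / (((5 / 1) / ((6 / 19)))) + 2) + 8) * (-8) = -22962 / 19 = -1208.53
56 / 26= 28 / 13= 2.15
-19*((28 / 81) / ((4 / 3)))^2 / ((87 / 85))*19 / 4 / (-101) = 1503565 / 25622892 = 0.06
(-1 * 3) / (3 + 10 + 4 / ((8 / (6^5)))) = -3 / 3901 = -0.00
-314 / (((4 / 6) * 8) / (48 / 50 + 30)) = -182277 / 100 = -1822.77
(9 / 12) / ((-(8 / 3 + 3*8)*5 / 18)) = -81 / 800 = -0.10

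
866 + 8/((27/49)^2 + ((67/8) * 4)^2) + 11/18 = 168174279971/194058090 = 866.62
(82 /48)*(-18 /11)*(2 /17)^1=-123 /374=-0.33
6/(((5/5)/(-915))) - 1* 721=-6211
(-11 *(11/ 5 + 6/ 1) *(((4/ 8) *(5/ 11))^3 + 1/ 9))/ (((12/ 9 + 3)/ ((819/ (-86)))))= 10136553/ 416240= 24.35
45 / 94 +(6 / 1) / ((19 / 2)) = 1983 / 1786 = 1.11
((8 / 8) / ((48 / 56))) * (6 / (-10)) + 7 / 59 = -343 / 590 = -0.58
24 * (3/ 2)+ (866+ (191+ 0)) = 1093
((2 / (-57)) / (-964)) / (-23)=-1 / 631902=-0.00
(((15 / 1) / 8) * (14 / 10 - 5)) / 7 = -27 / 28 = -0.96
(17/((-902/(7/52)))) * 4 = -119/11726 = -0.01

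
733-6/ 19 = 13921/ 19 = 732.68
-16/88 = -2/11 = -0.18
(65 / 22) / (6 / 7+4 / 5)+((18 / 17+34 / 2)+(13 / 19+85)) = 43492309 / 412148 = 105.53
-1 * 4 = -4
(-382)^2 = 145924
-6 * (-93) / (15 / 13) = 2418 / 5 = 483.60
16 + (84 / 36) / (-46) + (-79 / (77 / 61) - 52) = -1048097 / 10626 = -98.64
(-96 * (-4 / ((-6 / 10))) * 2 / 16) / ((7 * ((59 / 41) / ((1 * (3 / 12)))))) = -820 / 413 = -1.99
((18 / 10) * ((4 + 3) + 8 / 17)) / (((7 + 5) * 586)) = 381 / 199240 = 0.00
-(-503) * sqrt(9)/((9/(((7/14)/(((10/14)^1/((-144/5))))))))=-84504/25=-3380.16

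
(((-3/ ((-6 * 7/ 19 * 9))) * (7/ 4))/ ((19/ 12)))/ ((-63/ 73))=-73/ 378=-0.19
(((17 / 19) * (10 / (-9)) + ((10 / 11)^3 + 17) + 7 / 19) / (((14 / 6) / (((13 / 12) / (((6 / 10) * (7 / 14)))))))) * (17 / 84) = 538383625 / 100372041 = 5.36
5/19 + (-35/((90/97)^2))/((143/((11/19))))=0.10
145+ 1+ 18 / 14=1031 / 7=147.29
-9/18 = -1/2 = -0.50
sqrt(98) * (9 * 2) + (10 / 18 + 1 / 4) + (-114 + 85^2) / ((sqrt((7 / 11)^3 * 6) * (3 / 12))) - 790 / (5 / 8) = -45475 / 36 + 126 * sqrt(2) + 156442 * sqrt(462) / 147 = 21789.78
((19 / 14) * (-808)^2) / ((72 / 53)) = 41089628 / 63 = 652216.32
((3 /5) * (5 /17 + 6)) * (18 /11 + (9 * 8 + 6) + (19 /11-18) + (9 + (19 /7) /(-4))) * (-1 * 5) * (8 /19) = -14174718 /24871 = -569.93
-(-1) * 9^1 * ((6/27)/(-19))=-2/19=-0.11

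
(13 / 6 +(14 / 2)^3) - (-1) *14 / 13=27007 / 78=346.24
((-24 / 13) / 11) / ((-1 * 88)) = 3 / 1573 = 0.00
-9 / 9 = -1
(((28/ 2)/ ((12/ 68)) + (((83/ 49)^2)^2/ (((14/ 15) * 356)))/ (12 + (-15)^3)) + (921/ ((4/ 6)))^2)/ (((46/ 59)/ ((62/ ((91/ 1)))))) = 5717033612281896529349/ 3427728676119384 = 1667878.11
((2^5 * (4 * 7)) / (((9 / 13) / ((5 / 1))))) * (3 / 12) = 14560 / 9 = 1617.78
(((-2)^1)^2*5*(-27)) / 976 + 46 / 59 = 3259 / 14396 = 0.23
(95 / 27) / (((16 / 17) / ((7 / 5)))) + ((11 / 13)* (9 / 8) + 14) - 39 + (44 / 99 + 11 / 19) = -1898359 / 106704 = -17.79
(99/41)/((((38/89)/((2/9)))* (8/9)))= 8811/6232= 1.41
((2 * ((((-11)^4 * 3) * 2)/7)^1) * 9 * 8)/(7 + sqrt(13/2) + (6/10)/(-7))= 30612574080/101203 - 2213719200 * sqrt(26)/101203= 190950.63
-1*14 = -14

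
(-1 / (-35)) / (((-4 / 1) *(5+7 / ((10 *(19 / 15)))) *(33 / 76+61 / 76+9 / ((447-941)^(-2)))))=-361 / 616354751215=-0.00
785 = 785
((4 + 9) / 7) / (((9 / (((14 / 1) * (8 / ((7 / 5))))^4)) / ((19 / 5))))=2023424000 / 63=32117841.27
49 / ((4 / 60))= 735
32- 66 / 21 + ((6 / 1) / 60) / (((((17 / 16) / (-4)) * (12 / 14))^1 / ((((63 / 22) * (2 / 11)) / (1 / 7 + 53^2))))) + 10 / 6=8102388256 / 265445565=30.52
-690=-690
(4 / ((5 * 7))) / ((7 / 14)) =8 / 35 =0.23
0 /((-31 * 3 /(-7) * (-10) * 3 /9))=0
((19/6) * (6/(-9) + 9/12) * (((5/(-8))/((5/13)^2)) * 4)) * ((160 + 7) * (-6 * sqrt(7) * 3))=536237 * sqrt(7)/40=35468.74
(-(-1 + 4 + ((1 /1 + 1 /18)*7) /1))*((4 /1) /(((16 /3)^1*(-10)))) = 187 /240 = 0.78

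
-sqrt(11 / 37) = -sqrt(407) / 37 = -0.55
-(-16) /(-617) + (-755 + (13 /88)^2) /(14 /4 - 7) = 3606888303 /16723168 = 215.68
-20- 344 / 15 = -644 / 15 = -42.93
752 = 752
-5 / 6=-0.83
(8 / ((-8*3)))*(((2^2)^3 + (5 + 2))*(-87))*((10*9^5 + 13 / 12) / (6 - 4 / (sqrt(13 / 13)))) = 14589853687 / 24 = 607910570.29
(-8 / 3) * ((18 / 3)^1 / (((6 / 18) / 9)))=-432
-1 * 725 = -725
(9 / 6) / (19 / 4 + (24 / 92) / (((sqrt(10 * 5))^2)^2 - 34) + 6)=56718 / 406483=0.14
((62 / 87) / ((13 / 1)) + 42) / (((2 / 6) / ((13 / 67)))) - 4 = 39792 / 1943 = 20.48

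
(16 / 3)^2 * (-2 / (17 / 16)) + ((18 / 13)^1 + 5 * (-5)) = -153467 / 1989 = -77.16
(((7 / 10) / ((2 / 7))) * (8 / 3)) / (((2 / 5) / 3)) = 49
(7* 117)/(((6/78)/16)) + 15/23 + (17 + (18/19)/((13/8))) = 967873306/5681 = 170370.24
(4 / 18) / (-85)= -2 / 765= -0.00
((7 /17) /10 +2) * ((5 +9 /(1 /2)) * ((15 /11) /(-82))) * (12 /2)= -71829 /15334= -4.68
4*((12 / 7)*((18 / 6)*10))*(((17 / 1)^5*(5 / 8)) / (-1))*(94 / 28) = -30029975550 / 49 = -612856643.88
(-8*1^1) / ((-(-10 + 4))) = -4 / 3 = -1.33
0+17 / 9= 17 / 9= 1.89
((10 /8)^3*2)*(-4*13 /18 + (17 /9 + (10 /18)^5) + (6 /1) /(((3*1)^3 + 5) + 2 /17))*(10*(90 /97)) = -27.55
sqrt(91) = 9.54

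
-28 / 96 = -7 / 24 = -0.29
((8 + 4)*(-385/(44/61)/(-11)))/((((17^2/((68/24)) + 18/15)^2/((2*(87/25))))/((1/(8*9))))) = 61915/11715264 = 0.01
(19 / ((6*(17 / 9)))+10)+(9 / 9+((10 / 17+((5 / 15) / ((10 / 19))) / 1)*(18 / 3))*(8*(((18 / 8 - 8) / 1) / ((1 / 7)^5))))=-5666516.81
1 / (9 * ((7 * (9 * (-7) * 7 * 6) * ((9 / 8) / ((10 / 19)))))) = -40 / 14252679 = -0.00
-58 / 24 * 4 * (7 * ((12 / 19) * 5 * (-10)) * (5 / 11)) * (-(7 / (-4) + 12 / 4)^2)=-634375 / 418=-1517.64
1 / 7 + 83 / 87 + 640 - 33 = 608.10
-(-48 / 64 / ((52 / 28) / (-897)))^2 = -2099601 / 16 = -131225.06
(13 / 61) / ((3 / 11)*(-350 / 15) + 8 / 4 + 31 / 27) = -3861 / 58255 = -0.07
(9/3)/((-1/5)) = -15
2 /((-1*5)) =-2 /5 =-0.40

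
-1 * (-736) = 736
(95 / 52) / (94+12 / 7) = 133 / 6968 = 0.02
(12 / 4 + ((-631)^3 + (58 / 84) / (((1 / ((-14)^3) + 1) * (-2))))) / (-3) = 2067450572494 / 24687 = 83746529.45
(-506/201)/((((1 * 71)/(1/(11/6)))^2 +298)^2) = -218592/25812073926307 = -0.00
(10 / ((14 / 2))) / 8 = 5 / 28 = 0.18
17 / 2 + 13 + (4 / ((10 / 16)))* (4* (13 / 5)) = 4403 / 50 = 88.06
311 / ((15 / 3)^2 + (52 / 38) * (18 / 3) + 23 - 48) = 5909 / 156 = 37.88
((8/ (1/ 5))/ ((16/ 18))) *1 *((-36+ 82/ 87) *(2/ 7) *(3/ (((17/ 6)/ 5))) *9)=-74115000/ 3451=-21476.38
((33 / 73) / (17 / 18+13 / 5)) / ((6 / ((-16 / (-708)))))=0.00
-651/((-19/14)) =9114/19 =479.68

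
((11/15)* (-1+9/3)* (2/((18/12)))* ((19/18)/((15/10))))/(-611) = -1672/742365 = -0.00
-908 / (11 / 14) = -12712 / 11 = -1155.64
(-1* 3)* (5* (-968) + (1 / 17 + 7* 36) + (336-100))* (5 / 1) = 1109745 / 17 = 65279.12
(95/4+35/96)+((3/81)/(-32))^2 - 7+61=58312225/746496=78.11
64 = 64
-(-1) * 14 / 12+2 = 19 / 6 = 3.17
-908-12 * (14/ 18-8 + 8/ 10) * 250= 55076/ 3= 18358.67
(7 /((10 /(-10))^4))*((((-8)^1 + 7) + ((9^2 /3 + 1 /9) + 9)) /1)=2212 /9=245.78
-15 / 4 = -3.75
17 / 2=8.50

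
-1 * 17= -17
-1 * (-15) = 15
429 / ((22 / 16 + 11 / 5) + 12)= 17160 / 623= 27.54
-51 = -51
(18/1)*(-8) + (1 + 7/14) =-285/2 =-142.50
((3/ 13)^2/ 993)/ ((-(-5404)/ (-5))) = -15/ 302294356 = -0.00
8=8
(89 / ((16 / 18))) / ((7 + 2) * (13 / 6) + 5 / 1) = 801 / 196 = 4.09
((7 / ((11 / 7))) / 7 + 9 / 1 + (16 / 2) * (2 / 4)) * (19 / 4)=1425 / 22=64.77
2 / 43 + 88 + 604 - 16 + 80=32510 / 43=756.05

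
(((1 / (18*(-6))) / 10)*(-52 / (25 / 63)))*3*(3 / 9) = 91 / 750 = 0.12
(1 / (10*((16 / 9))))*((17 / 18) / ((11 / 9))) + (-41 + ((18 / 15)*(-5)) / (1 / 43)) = -1052327 / 3520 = -298.96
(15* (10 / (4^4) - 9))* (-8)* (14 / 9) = 40145 / 24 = 1672.71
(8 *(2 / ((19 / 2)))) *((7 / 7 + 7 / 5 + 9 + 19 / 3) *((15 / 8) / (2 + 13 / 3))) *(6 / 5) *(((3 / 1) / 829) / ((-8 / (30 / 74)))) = -1134 / 582787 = -0.00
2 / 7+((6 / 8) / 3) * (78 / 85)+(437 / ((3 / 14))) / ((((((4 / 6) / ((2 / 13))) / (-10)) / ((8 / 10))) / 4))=-232965471 / 15470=-15059.18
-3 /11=-0.27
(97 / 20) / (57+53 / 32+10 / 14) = 5432 / 66495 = 0.08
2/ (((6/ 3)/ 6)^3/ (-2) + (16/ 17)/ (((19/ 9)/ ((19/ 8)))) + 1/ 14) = 3213/ 1786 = 1.80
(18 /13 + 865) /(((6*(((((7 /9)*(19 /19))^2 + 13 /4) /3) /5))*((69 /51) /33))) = 5118019830 /373451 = 13704.66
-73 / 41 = -1.78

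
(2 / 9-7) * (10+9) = -128.78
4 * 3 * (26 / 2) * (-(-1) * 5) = 780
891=891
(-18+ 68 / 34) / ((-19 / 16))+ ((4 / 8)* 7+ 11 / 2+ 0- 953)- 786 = -32614 / 19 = -1716.53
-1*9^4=-6561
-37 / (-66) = 37 / 66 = 0.56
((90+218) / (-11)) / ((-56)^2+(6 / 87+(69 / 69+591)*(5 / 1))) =-406 / 88393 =-0.00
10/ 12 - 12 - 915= -5557/ 6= -926.17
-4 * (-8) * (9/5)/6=48/5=9.60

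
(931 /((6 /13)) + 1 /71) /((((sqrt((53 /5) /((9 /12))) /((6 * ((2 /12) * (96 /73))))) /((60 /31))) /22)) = 9074408640 * sqrt(795) /8515669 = 30045.76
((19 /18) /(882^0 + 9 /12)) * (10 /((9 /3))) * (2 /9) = 760 /1701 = 0.45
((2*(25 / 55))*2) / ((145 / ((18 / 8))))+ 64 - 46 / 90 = 911788 / 14355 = 63.52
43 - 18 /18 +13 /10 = 433 /10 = 43.30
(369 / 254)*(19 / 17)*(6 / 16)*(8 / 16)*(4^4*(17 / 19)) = 8856 / 127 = 69.73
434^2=188356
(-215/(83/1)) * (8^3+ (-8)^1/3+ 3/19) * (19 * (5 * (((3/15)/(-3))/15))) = 1248763/2241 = 557.23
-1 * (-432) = 432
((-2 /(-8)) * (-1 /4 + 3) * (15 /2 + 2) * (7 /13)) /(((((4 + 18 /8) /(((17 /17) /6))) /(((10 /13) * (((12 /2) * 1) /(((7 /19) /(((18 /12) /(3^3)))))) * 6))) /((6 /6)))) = 3971 /10140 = 0.39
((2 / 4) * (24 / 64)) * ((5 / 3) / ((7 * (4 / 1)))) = 5 / 448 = 0.01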